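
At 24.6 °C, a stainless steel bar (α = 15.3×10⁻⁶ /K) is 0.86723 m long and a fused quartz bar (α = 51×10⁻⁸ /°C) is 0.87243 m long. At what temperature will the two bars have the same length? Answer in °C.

T = 430.1 °C

L₁(1 + α₁ΔT) = L₂(1 + α₂ΔT) ⇒ ΔT = (L₂ − L₁)/(α₁L₁ − α₂L₂)
L₂ − L₁ = 0.87243 − 0.86723 = 5.20×10⁻³ m
α₁L₁ − α₂L₂ = 15.3×10⁻⁶×0.86723 − 51×10⁻⁸×0.87243 = 1.28236797×10⁻⁵ m/K
ΔT = 5.20×10⁻³ / 1.28236797×10⁻⁵ = 405.500 K
T = 24.6 + 405.500 = 430.100 °C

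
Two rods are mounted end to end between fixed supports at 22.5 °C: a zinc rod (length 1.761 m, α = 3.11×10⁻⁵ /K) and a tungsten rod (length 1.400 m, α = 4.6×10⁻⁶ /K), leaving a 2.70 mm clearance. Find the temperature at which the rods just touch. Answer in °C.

T = 66.6 °C

α₁L₁ = 5.47671×10⁻⁵ m/K, α₂L₂ = 6.440×10⁻⁶ m/K → total 6.12071×10⁻⁵ m/K
ΔT = g/(α₁L₁+α₂L₂) = 2.70×10⁻³ / 6.12071×10⁻⁵ = 44.113 K
T = 22.5 + 44.113 = 66.613 °C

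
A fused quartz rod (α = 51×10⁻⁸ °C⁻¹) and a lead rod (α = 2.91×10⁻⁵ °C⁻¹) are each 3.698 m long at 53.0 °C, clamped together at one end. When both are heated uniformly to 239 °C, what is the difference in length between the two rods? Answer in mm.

ΔT = 186.0 K
fused quartz: ΔL = 51×10⁻⁸ × 3.698 m × 186.0 = 3.5079×10⁻⁴ m = 0.35079 mm
lead: ΔL = 2.91×10⁻⁵ × 3.698 m × 186.0 = 2.0016×10⁻² m = 20.016 mm
difference = 20.016 − 0.35079 = 19.66521 mm

19.7 mm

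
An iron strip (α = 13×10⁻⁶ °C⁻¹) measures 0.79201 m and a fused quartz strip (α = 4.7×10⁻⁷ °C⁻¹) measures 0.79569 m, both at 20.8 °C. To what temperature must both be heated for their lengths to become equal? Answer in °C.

Equal length when α₁L₁ΔT − α₂L₂ΔT = L₂ − L₁ = 3.68×10⁻³ m
α₁L₁ = 1.029613×10⁻⁵, α₂L₂ = 3.739743×10⁻⁷ → Δ(αL) = 9.9221557×10⁻⁶ m/K
ΔT = 3.68×10⁻³ / 9.9221557×10⁻⁶ = 370.887 K, so T = 20.8 + 370.887 = 391.687 °C

T = 391.7 °C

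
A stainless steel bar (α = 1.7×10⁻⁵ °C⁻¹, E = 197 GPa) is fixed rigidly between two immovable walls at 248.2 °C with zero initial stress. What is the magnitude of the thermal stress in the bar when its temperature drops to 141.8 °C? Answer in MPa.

Fully constrained: the free strain ε = αΔT is blocked, so σ = Eε = EαΔT.
|ΔT| = 106.4 K
σ = 197×10⁹ × 1.7×10⁻⁵ × 106.4 = 3.56×10⁸ Pa

σ = 356 MPa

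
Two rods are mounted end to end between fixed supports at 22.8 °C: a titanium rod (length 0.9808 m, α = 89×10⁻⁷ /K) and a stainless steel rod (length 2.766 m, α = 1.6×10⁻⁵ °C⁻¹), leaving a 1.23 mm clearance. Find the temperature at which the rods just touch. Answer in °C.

T = 46.0 °C

Gap closes when ΔL₁ + ΔL₂ = 1.23 mm = 1.23×10⁻³ m
(α₁L₁ + α₂L₂)ΔT = g
α₁L₁ + α₂L₂ = 89×10⁻⁷×0.9808 + 1.6×10⁻⁵×2.766 = 5.298512×10⁻⁵ m/K
ΔT = 1.23×10⁻³ / 5.298512×10⁻⁵ = 23.214 K
T = 22.8 + 23.214 = 46.014 °C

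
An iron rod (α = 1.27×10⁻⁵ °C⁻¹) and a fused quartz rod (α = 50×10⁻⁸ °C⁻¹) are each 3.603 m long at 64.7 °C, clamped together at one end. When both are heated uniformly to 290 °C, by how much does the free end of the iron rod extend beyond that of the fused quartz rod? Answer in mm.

9.90 mm

ΔT = 225.3 K
iron: ΔL = 1.27×10⁻⁵ × 3.603 m × 225.3 = 1.0309×10⁻² m = 10.309 mm
fused quartz: ΔL = 50×10⁻⁸ × 3.603 m × 225.3 = 4.0588×10⁻⁴ m = 0.40588 mm
difference = 10.309 − 0.40588 = 9.90312 mm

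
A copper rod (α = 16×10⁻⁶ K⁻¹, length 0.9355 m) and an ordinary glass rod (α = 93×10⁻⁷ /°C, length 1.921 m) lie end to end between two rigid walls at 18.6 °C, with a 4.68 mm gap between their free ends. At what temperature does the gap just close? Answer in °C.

Gap closes when ΔL₁ + ΔL₂ = 4.68 mm = 4.68×10⁻³ m
(α₁L₁ + α₂L₂)ΔT = g
α₁L₁ + α₂L₂ = 16×10⁻⁶×0.9355 + 93×10⁻⁷×1.921 = 3.28333×10⁻⁵ m/K
ΔT = 4.68×10⁻³ / 3.28333×10⁻⁵ = 142.54 K
T = 18.6 + 142.54 = 161.14 °C

T = 161 °C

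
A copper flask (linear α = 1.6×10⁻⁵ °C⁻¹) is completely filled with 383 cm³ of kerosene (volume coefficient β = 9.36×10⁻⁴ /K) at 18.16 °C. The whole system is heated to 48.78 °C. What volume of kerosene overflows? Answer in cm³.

10.4 cm³

The flask also expands: β_container ≈ 3α = 4.8×10⁻⁵ /K
Net overflow = V₀(β_liq − 3α_cont)ΔT
β − 3α = 9.36×10⁻⁴ − 4.8×10⁻⁵ = 8.88×10⁻⁴ /K; ΔT = 30.62 K
ΔV = 383 × 8.88×10⁻⁴ × 30.62 = 10.4 cm³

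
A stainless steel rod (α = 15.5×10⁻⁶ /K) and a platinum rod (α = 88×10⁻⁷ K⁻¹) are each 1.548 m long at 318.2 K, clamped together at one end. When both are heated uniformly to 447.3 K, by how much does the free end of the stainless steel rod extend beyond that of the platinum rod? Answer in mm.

1.34 mm

ΔT = 129.1 K
stainless steel: ΔL = 15.5×10⁻⁶ × 1.548 m × 129.1 = 3.0976×10⁻³ m = 3.0976 mm
platinum: ΔL = 88×10⁻⁷ × 1.548 m × 129.1 = 1.7587×10⁻³ m = 1.7587 mm
difference = 3.0976 − 1.7587 = 1.3389 mm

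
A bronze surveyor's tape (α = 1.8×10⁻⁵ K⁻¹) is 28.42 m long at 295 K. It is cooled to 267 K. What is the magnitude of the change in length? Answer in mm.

ΔL = 14.3 mm

|ΔT| = |267 − 295| = 28 K
ΔL = αL₀ΔT = (1.8×10⁻⁵)(28.42)(28) = 1.43×10⁻² m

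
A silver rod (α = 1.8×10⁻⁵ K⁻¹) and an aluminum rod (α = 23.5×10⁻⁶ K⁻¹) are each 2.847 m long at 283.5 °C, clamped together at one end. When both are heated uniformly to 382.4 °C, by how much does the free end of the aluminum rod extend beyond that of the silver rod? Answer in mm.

1.55 mm

ΔT = 98.9 K
silver: ΔL = 1.8×10⁻⁵ × 2.847 m × 98.9 = 5.0682×10⁻³ m = 5.0682 mm
aluminum: ΔL = 23.5×10⁻⁶ × 2.847 m × 98.9 = 6.6169×10⁻³ m = 6.6169 mm
difference = 6.6169 − 5.0682 = 1.5487 mm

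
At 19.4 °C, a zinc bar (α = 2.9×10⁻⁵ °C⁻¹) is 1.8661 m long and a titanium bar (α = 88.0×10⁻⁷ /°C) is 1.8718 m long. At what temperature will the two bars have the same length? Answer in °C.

T = 170.8 °C

L₁(1 + α₁ΔT) = L₂(1 + α₂ΔT) ⇒ ΔT = (L₂ − L₁)/(α₁L₁ − α₂L₂)
L₂ − L₁ = 1.8718 − 1.8661 = 5.70×10⁻³ m
α₁L₁ − α₂L₂ = 2.9×10⁻⁵×1.8661 − 88.0×10⁻⁷×1.8718 = 3.764506×10⁻⁵ m/K
ΔT = 5.70×10⁻³ / 3.764506×10⁻⁵ = 151.414 K
T = 19.4 + 151.414 = 170.814 °C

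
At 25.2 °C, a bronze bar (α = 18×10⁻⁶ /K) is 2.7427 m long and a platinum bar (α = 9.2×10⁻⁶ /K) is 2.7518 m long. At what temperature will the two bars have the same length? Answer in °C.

T = 403.5 °C

L₁(1 + α₁ΔT) = L₂(1 + α₂ΔT) ⇒ ΔT = (L₂ − L₁)/(α₁L₁ − α₂L₂)
L₂ − L₁ = 2.7518 − 2.7427 = 9.10×10⁻³ m
α₁L₁ − α₂L₂ = 18×10⁻⁶×2.7427 − 9.2×10⁻⁶×2.7518 = 2.405204×10⁻⁵ m/K
ΔT = 9.10×10⁻³ / 2.405204×10⁻⁵ = 378.346 K
T = 25.2 + 378.346 = 403.546 °C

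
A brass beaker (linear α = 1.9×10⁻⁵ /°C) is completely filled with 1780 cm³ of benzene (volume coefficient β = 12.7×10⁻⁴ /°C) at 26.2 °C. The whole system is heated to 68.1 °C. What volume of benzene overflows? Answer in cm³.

The beaker also expands: β_container ≈ 3α = 5.7×10⁻⁵ /K
Net overflow = V₀(β_liq − 3α_cont)ΔT
β − 3α = 1.27×10⁻³ − 5.7×10⁻⁵ = 1.213×10⁻³ /K; ΔT = 41.9 K
ΔV = 1780 × 1.213×10⁻³ × 41.9 = 90.5 cm³

90.5 cm³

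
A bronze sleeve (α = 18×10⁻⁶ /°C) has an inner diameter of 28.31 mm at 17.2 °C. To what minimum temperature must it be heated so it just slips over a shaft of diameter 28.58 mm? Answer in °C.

T = 547 °C

Required Δd = 28.58 − 28.31 = 0.27 mm
Δd = αd₀ΔT ⇒ ΔT = Δd/(αd₀) = 0.27 / (18×10⁻⁶ × 28.31) = 529.85 K
T_min = 17.2 + 529.85 = 547.05 °C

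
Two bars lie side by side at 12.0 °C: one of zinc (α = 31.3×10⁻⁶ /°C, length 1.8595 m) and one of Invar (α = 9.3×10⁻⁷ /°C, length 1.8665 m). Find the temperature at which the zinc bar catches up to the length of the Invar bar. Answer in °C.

L₁(1 + α₁ΔT) = L₂(1 + α₂ΔT) ⇒ ΔT = (L₂ − L₁)/(α₁L₁ − α₂L₂)
L₂ − L₁ = 1.8665 − 1.8595 = 7.00×10⁻³ m
α₁L₁ − α₂L₂ = 31.3×10⁻⁶×1.8595 − 9.3×10⁻⁷×1.8665 = 5.6466505×10⁻⁵ m/K
ΔT = 7.00×10⁻³ / 5.6466505×10⁻⁵ = 123.967 K
T = 12.0 + 123.967 = 135.967 °C

T = 136.0 °C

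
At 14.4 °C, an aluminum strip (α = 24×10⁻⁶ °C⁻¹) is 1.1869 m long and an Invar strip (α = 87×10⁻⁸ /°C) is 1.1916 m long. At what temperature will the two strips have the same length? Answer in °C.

T = 185.6 °C

Equal length when α₁L₁ΔT − α₂L₂ΔT = L₂ − L₁ = 4.70×10⁻³ m
α₁L₁ = 2.84856×10⁻⁵, α₂L₂ = 1.036692×10⁻⁶ → Δ(αL) = 2.7448908×10⁻⁵ m/K
ΔT = 4.70×10⁻³ / 2.7448908×10⁻⁵ = 171.227 K, so T = 14.4 + 171.227 = 185.627 °C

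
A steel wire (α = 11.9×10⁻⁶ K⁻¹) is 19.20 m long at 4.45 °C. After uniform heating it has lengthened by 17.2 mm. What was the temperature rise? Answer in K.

ΔL = αL₀ΔT ⇒ ΔT = ΔL / (αL₀)
ΔT = 17.2×10⁻³ m / (11.9×10⁻⁶ × 19.20 m) = 75.280 K

ΔT = 75.3 K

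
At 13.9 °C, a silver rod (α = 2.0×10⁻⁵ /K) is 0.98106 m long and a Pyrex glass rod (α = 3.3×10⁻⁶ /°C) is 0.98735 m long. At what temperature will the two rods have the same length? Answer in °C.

L₁(1 + α₁ΔT) = L₂(1 + α₂ΔT) ⇒ ΔT = (L₂ − L₁)/(α₁L₁ − α₂L₂)
L₂ − L₁ = 0.98735 − 0.98106 = 6.29×10⁻³ m
α₁L₁ − α₂L₂ = 2.0×10⁻⁵×0.98106 − 3.3×10⁻⁶×0.98735 = 1.6362945×10⁻⁵ m/K
ΔT = 6.29×10⁻³ / 1.6362945×10⁻⁵ = 384.405 K
T = 13.9 + 384.405 = 398.305 °C

T = 398.3 °C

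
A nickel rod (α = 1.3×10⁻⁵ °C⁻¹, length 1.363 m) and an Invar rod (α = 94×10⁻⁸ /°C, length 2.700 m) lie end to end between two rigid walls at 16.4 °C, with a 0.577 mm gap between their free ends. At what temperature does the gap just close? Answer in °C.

α₁L₁ = 1.7719×10⁻⁵ m/K, α₂L₂ = 2.538×10⁻⁶ m/K → total 2.0257×10⁻⁵ m/K
ΔT = g/(α₁L₁+α₂L₂) = 5.77×10⁻⁴ / 2.0257×10⁻⁵ = 28.484 K
T = 16.4 + 28.484 = 44.884 °C

T = 44.9 °C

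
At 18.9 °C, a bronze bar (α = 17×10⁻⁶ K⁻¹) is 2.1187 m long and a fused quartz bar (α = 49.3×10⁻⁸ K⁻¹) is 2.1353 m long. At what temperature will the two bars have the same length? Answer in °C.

Equal length when α₁L₁ΔT − α₂L₂ΔT = L₂ − L₁ = 1.66×10⁻² m
α₁L₁ = 3.60179×10⁻⁵, α₂L₂ = 1.0527029×10⁻⁶ → Δ(αL) = 3.49651971×10⁻⁵ m/K
ΔT = 1.66×10⁻² / 3.49651971×10⁻⁵ = 474.758 K, so T = 18.9 + 474.758 = 493.658 °C

T = 493.7 °C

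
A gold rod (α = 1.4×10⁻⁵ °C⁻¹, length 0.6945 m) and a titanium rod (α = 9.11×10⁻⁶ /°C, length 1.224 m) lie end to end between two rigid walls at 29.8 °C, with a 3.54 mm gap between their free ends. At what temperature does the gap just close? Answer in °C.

α₁L₁ = 9.723×10⁻⁶ m/K, α₂L₂ = 1.115064×10⁻⁵ m/K → total 2.087364×10⁻⁵ m/K
ΔT = g/(α₁L₁+α₂L₂) = 3.54×10⁻³ / 2.087364×10⁻⁵ = 169.59 K
T = 29.8 + 169.59 = 199.39 °C

T = 199 °C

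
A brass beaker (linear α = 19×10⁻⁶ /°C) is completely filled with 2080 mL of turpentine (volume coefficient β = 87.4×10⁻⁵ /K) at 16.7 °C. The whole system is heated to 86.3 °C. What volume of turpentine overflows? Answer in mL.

118 mL

The beaker also expands: β_container ≈ 3α = 5.7×10⁻⁵ /K
Net overflow = V₀(β_liq − 3α_cont)ΔT
β − 3α = 8.74×10⁻⁴ − 5.7×10⁻⁵ = 8.17×10⁻⁴ /K; ΔT = 69.6 K
ΔV = 2080 × 8.17×10⁻⁴ × 69.6 = 118 mL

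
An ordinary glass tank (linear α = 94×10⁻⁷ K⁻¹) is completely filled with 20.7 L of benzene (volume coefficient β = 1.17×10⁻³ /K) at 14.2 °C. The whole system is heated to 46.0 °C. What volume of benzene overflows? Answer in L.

0.752 L

The tank also expands: β_container ≈ 3α = 2.82×10⁻⁵ /K
Net overflow = V₀(β_liq − 3α_cont)ΔT
β − 3α = 1.17×10⁻³ − 2.82×10⁻⁵ = 1.1418×10⁻³ /K; ΔT = 31.8 K
ΔV = 20.7 × 1.1418×10⁻³ × 31.8 = 0.752 L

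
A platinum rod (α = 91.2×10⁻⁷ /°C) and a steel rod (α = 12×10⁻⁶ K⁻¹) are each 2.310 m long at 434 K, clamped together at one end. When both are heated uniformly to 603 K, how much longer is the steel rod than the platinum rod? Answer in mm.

ΔT = 169 K
platinum: ΔL = 91.2×10⁻⁷ × 2.310 m × 169 = 3.5604×10⁻³ m = 3.5604 mm
steel: ΔL = 12×10⁻⁶ × 2.310 m × 169 = 4.6847×10⁻³ m = 4.6847 mm
difference = 4.6847 − 3.5604 = 1.1243 mm

1.12 mm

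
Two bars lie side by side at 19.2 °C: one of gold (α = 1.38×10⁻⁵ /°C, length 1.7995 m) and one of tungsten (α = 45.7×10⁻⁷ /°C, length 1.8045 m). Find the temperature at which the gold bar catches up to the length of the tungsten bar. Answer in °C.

T = 320.6 °C

L₁(1 + α₁ΔT) = L₂(1 + α₂ΔT) ⇒ ΔT = (L₂ − L₁)/(α₁L₁ − α₂L₂)
L₂ − L₁ = 1.8045 − 1.7995 = 5.00×10⁻³ m
α₁L₁ − α₂L₂ = 1.38×10⁻⁵×1.7995 − 45.7×10⁻⁷×1.8045 = 1.6586535×10⁻⁵ m/K
ΔT = 5.00×10⁻³ / 1.6586535×10⁻⁵ = 301.449 K
T = 19.2 + 301.449 = 320.649 °C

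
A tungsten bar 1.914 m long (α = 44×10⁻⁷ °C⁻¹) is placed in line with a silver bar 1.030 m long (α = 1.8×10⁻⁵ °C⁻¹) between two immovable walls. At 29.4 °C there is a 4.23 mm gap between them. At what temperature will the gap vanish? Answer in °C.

T = 186 °C

α₁L₁ = 8.4216×10⁻⁶ m/K, α₂L₂ = 1.854×10⁻⁵ m/K → total 2.69616×10⁻⁵ m/K
ΔT = g/(α₁L₁+α₂L₂) = 4.23×10⁻³ / 2.69616×10⁻⁵ = 156.89 K
T = 29.4 + 156.89 = 186.29 °C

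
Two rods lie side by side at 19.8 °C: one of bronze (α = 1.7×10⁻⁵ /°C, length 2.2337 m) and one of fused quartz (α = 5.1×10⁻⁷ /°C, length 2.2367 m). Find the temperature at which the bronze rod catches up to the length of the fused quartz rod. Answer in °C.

T = 101.3 °C

L₁(1 + α₁ΔT) = L₂(1 + α₂ΔT) ⇒ ΔT = (L₂ − L₁)/(α₁L₁ − α₂L₂)
L₂ − L₁ = 2.2367 − 2.2337 = 3.00×10⁻³ m
α₁L₁ − α₂L₂ = 1.7×10⁻⁵×2.2337 − 5.1×10⁻⁷×2.2367 = 3.6832183×10⁻⁵ m/K
ΔT = 3.00×10⁻³ / 3.6832183×10⁻⁵ = 81.451 K
T = 19.8 + 81.451 = 101.251 °C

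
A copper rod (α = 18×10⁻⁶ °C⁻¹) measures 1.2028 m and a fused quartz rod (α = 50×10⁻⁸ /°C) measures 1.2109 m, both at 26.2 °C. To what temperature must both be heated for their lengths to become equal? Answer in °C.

T = 411.1 °C

L₁(1 + α₁ΔT) = L₂(1 + α₂ΔT) ⇒ ΔT = (L₂ − L₁)/(α₁L₁ − α₂L₂)
L₂ − L₁ = 1.2109 − 1.2028 = 8.10×10⁻³ m
α₁L₁ − α₂L₂ = 18×10⁻⁶×1.2028 − 50×10⁻⁸×1.2109 = 2.104495×10⁻⁵ m/K
ΔT = 8.10×10⁻³ / 2.104495×10⁻⁵ = 384.890 K
T = 26.2 + 384.890 = 411.090 °C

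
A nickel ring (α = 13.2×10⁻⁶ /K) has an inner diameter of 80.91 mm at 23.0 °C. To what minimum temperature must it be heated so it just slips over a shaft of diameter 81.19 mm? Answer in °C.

T = 285 °C

Required Δd = 81.19 − 80.91 = 0.28 mm
Δd = αd₀ΔT ⇒ ΔT = Δd/(αd₀) = 0.28 / (13.2×10⁻⁶ × 80.91) = 262.17 K
T_min = 23.0 + 262.17 = 285.17 °C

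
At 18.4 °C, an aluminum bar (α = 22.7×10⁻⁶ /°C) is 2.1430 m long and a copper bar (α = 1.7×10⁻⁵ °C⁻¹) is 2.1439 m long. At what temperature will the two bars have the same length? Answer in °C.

T = 92.17 °C

Equal length when α₁L₁ΔT − α₂L₂ΔT = L₂ − L₁ = 9.00×10⁻⁴ m
α₁L₁ = 4.86461×10⁻⁵, α₂L₂ = 3.64463×10⁻⁵ → Δ(αL) = 1.21998×10⁻⁵ m/K
ΔT = 9.00×10⁻⁴ / 1.21998×10⁻⁵ = 73.7717 K, so T = 18.4 + 73.7717 = 92.1717 °C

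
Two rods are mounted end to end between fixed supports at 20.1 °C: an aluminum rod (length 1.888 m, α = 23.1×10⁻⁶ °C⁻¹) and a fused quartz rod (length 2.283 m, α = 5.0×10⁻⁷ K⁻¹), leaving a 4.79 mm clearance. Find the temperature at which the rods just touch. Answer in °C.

T = 127 °C

α₁L₁ = 4.36128×10⁻⁵ m/K, α₂L₂ = 1.1415×10⁻⁶ m/K → total 4.47543×10⁻⁵ m/K
ΔT = g/(α₁L₁+α₂L₂) = 4.79×10⁻³ / 4.47543×10⁻⁵ = 107.03 K
T = 20.1 + 107.03 = 127.13 °C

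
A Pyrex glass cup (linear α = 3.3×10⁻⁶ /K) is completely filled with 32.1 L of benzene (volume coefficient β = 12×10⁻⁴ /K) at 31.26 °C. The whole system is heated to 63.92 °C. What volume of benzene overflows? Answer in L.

1.25 L

The cup also expands: β_container ≈ 3α = 9.9×10⁻⁶ /K
Net overflow = V₀(β_liq − 3α_cont)ΔT
β − 3α = 1.20×10⁻³ − 9.9×10⁻⁶ = 1.1901×10⁻³ /K; ΔT = 32.66 K
ΔV = 32.1 × 1.1901×10⁻³ × 32.66 = 1.25 L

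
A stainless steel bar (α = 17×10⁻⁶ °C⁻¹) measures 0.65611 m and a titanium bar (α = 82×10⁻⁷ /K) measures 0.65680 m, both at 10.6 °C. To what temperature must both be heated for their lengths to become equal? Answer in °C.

L₁(1 + α₁ΔT) = L₂(1 + α₂ΔT) ⇒ ΔT = (L₂ − L₁)/(α₁L₁ − α₂L₂)
L₂ − L₁ = 0.65680 − 0.65611 = 6.90×10⁻⁴ m
α₁L₁ − α₂L₂ = 17×10⁻⁶×0.65611 − 82×10⁻⁷×0.65680 = 5.76811×10⁻⁶ m/K
ΔT = 6.90×10⁻⁴ / 5.76811×10⁻⁶ = 119.623 K
T = 10.6 + 119.623 = 130.223 °C

T = 130.2 °C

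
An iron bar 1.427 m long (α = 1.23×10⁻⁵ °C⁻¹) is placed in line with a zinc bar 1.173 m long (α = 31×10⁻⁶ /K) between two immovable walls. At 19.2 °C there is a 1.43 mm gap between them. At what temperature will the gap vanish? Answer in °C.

T = 45.7 °C

α₁L₁ = 1.75521×10⁻⁵ m/K, α₂L₂ = 3.6363×10⁻⁵ m/K → total 5.39151×10⁻⁵ m/K
ΔT = g/(α₁L₁+α₂L₂) = 1.43×10⁻³ / 5.39151×10⁻⁵ = 26.523 K
T = 19.2 + 26.523 = 45.723 °C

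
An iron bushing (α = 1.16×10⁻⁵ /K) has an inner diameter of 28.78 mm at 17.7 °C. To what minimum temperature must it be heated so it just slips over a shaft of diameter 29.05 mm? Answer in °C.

T = 826 °C

Required Δd = 29.05 − 28.78 = 0.27 mm
Δd = αd₀ΔT ⇒ ΔT = Δd/(αd₀) = 0.27 / (1.16×10⁻⁵ × 28.78) = 808.75 K
T_min = 17.7 + 808.75 = 826.45 °C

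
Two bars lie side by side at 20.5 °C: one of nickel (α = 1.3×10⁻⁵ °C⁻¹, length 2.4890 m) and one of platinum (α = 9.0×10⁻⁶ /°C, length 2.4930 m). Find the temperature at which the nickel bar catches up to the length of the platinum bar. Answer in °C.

Equal length when α₁L₁ΔT − α₂L₂ΔT = L₂ − L₁ = 4.00×10⁻³ m
α₁L₁ = 3.2357×10⁻⁵, α₂L₂ = 2.2437×10⁻⁵ → Δ(αL) = 9.92×10⁻⁶ m/K
ΔT = 4.00×10⁻³ / 9.92×10⁻⁶ = 403.226 K, so T = 20.5 + 403.226 = 423.726 °C

T = 423.7 °C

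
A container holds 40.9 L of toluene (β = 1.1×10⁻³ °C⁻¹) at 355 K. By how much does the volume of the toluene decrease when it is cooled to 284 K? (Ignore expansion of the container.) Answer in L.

|ΔT| = |284 − 355| = 71 K
ΔV = βV₀ΔT = (1.1×10⁻³)(40.9)(71) = 3.19 L

ΔV = 3.19 L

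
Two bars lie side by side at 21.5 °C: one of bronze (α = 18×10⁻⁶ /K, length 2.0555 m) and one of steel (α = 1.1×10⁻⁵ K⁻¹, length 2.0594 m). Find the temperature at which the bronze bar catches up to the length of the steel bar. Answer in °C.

L₁(1 + α₁ΔT) = L₂(1 + α₂ΔT) ⇒ ΔT = (L₂ − L₁)/(α₁L₁ − α₂L₂)
L₂ − L₁ = 2.0594 − 2.0555 = 3.90×10⁻³ m
α₁L₁ − α₂L₂ = 18×10⁻⁶×2.0555 − 1.1×10⁻⁵×2.0594 = 1.43456×10⁻⁵ m/K
ΔT = 3.90×10⁻³ / 1.43456×10⁻⁵ = 271.860 K
T = 21.5 + 271.860 = 293.360 °C

T = 293.4 °C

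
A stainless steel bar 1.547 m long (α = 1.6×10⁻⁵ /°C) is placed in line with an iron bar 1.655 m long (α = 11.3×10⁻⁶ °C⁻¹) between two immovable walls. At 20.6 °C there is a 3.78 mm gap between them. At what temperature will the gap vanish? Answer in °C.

T = 108 °C

Gap closes when ΔL₁ + ΔL₂ = 3.78 mm = 3.78×10⁻³ m
(α₁L₁ + α₂L₂)ΔT = g
α₁L₁ + α₂L₂ = 1.6×10⁻⁵×1.547 + 11.3×10⁻⁶×1.655 = 4.34535×10⁻⁵ m/K
ΔT = 3.78×10⁻³ / 4.34535×10⁻⁵ = 86.99 K
T = 20.6 + 86.99 = 107.59 °C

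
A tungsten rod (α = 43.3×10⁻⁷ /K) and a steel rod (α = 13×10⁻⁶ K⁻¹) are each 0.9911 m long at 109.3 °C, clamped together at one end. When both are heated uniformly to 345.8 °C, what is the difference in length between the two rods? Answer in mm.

2.03 mm

ΔT = 236.5 K
tungsten: ΔL = 43.3×10⁻⁷ × 0.9911 m × 236.5 = 1.0149×10⁻³ m = 1.0149 mm
steel: ΔL = 13×10⁻⁶ × 0.9911 m × 236.5 = 3.0471×10⁻³ m = 3.0471 mm
difference = 3.0471 − 1.0149 = 2.0322 mm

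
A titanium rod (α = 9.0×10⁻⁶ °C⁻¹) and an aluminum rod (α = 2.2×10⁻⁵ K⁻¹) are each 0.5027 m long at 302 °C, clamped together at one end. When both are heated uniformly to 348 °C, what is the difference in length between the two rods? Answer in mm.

ΔT = 46 K
titanium: ΔL = 9.0×10⁻⁶ × 0.5027 m × 46 = 2.0812×10⁻⁴ m = 0.20812 mm
aluminum: ΔL = 2.2×10⁻⁵ × 0.5027 m × 46 = 5.0873×10⁻⁴ m = 0.50873 mm
difference = 0.50873 − 0.20812 = 0.30061 mm

0.301 mm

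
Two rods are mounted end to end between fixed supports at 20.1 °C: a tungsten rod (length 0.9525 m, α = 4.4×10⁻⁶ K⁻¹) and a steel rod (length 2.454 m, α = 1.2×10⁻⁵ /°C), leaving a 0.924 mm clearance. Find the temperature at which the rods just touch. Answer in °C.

T = 47.6 °C

Gap closes when ΔL₁ + ΔL₂ = 0.924 mm = 9.24×10⁻⁴ m
(α₁L₁ + α₂L₂)ΔT = g
α₁L₁ + α₂L₂ = 4.4×10⁻⁶×0.9525 + 1.2×10⁻⁵×2.454 = 3.3639×10⁻⁵ m/K
ΔT = 9.24×10⁻⁴ / 3.3639×10⁻⁵ = 27.468 K
T = 20.1 + 27.468 = 47.568 °C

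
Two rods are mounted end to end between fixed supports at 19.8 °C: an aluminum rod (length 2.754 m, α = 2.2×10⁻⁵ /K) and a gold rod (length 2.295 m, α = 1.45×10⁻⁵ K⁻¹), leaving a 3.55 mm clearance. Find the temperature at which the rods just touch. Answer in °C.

T = 57.6 °C

α₁L₁ = 6.0588×10⁻⁵ m/K, α₂L₂ = 3.32775×10⁻⁵ m/K → total 9.38655×10⁻⁵ m/K
ΔT = g/(α₁L₁+α₂L₂) = 3.55×10⁻³ / 9.38655×10⁻⁵ = 37.820 K
T = 19.8 + 37.820 = 57.620 °C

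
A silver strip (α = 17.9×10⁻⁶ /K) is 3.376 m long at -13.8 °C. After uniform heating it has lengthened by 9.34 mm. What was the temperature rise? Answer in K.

ΔT = 155 K

ΔL = αL₀ΔT ⇒ ΔT = ΔL / (αL₀)
ΔT = 9.34×10⁻³ m / (17.9×10⁻⁶ × 3.376 m) = 154.56 K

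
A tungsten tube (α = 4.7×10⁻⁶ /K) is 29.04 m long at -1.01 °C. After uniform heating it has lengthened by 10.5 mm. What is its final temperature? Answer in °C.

T = 75.9 °C

ΔL = αL₀ΔT ⇒ ΔT = ΔL / (αL₀)
ΔT = 10.5×10⁻³ m / (4.7×10⁻⁶ × 29.04 m) = 76.930 K
T = -1.01 + 76.930 = 75.920 °C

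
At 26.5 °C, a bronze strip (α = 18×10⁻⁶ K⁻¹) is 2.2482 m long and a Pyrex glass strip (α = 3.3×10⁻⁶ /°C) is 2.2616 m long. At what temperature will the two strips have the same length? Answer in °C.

Equal length when α₁L₁ΔT − α₂L₂ΔT = L₂ − L₁ = 1.34×10⁻² m
α₁L₁ = 4.04676×10⁻⁵, α₂L₂ = 7.46328×10⁻⁶ → Δ(αL) = 3.300432×10⁻⁵ m/K
ΔT = 1.34×10⁻² / 3.300432×10⁻⁵ = 406.007 K, so T = 26.5 + 406.007 = 432.507 °C

T = 432.5 °C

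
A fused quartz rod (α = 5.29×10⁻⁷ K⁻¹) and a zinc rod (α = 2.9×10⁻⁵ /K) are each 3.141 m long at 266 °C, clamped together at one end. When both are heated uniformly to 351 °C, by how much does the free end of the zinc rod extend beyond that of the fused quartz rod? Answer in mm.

7.60 mm

ΔT = 85 K
fused quartz: ΔL = 5.29×10⁻⁷ × 3.141 m × 85 = 1.4124×10⁻⁴ m = 0.14124 mm
zinc: ΔL = 2.9×10⁻⁵ × 3.141 m × 85 = 7.7426×10⁻³ m = 7.7426 mm
difference = 7.7426 − 0.14124 = 7.60136 mm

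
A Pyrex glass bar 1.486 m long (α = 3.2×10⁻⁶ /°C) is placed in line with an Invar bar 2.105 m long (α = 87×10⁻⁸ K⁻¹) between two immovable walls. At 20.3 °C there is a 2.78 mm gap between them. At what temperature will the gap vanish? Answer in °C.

T = 442 °C

Gap closes when ΔL₁ + ΔL₂ = 2.78 mm = 2.78×10⁻³ m
(α₁L₁ + α₂L₂)ΔT = g
α₁L₁ + α₂L₂ = 3.2×10⁻⁶×1.486 + 87×10⁻⁸×2.105 = 6.58655×10⁻⁶ m/K
ΔT = 2.78×10⁻³ / 6.58655×10⁻⁶ = 422.07 K
T = 20.3 + 422.07 = 442.37 °C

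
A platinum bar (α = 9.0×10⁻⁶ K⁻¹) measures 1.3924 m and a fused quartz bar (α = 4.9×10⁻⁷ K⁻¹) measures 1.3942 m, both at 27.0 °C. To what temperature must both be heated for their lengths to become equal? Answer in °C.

Equal length when α₁L₁ΔT − α₂L₂ΔT = L₂ − L₁ = 1.80×10⁻³ m
α₁L₁ = 1.25316×10⁻⁵, α₂L₂ = 6.83158×10⁻⁷ → Δ(αL) = 1.1848442×10⁻⁵ m/K
ΔT = 1.80×10⁻³ / 1.1848442×10⁻⁵ = 151.919 K, so T = 27.0 + 151.919 = 178.919 °C

T = 178.9 °C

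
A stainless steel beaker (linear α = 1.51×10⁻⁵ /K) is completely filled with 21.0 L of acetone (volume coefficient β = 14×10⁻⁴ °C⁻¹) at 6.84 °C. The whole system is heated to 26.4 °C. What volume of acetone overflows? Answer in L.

The beaker also expands: β_container ≈ 3α = 4.53×10⁻⁵ /K
Net overflow = V₀(β_liq − 3α_cont)ΔT
β − 3α = 1.40×10⁻³ − 4.53×10⁻⁵ = 1.3547×10⁻³ /K; ΔT = 19.56 K
ΔV = 21.0 × 1.3547×10⁻³ × 19.56 = 0.556 L

0.556 L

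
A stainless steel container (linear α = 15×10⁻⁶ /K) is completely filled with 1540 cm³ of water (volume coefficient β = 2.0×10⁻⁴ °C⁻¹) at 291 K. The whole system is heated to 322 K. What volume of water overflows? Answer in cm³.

The container also expands: β_container ≈ 3α = 4.5×10⁻⁵ /K
Net overflow = V₀(β_liq − 3α_cont)ΔT
β − 3α = 2.00×10⁻⁴ − 4.5×10⁻⁵ = 1.55×10⁻⁴ /K; ΔT = 31 K
ΔV = 1540 × 1.55×10⁻⁴ × 31 = 7.40 cm³

7.40 cm³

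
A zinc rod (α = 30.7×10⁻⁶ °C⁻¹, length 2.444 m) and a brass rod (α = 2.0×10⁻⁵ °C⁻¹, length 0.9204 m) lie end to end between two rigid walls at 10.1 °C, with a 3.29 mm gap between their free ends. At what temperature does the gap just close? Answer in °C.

α₁L₁ = 7.50308×10⁻⁵ m/K, α₂L₂ = 1.8408×10⁻⁵ m/K → total 9.34388×10⁻⁵ m/K
ΔT = g/(α₁L₁+α₂L₂) = 3.29×10⁻³ / 9.34388×10⁻⁵ = 35.210 K
T = 10.1 + 35.210 = 45.310 °C

T = 45.3 °C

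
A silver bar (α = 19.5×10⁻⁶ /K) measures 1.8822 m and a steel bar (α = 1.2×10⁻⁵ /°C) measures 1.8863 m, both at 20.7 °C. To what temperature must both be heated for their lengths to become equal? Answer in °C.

Equal length when α₁L₁ΔT − α₂L₂ΔT = L₂ − L₁ = 4.10×10⁻³ m
α₁L₁ = 3.67029×10⁻⁵, α₂L₂ = 2.26356×10⁻⁵ → Δ(αL) = 1.40673×10⁻⁵ m/K
ΔT = 4.10×10⁻³ / 1.40673×10⁻⁵ = 291.456 K, so T = 20.7 + 291.456 = 312.156 °C

T = 312.2 °C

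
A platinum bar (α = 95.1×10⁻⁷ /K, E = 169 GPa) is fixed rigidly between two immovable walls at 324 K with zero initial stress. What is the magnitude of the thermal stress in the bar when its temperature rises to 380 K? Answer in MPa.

σ = 90.0 MPa

Fully constrained: the free strain ε = αΔT is blocked, so σ = Eε = EαΔT.
|ΔT| = 56 K
σ = 169×10⁹ × 95.1×10⁻⁷ × 56 = 9.00×10⁷ Pa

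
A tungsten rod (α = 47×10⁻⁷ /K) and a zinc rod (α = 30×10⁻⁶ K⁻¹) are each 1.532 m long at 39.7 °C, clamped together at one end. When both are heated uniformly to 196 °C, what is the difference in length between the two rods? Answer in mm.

6.06 mm

ΔT = 156.3 K
tungsten: ΔL = 47×10⁻⁷ × 1.532 m × 156.3 = 1.1254×10⁻³ m = 1.1254 mm
zinc: ΔL = 30×10⁻⁶ × 1.532 m × 156.3 = 7.1835×10⁻³ m = 7.1835 mm
difference = 7.1835 − 1.1254 = 6.0581 mm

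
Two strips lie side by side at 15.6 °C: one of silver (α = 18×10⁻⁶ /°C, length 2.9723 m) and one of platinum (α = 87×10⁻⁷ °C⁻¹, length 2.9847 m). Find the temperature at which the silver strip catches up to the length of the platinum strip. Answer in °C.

T = 465.9 °C

L₁(1 + α₁ΔT) = L₂(1 + α₂ΔT) ⇒ ΔT = (L₂ − L₁)/(α₁L₁ − α₂L₂)
L₂ − L₁ = 2.9847 − 2.9723 = 1.24×10⁻² m
α₁L₁ − α₂L₂ = 18×10⁻⁶×2.9723 − 87×10⁻⁷×2.9847 = 2.753451×10⁻⁵ m/K
ΔT = 1.24×10⁻² / 2.753451×10⁻⁵ = 450.344 K
T = 15.6 + 450.344 = 465.944 °C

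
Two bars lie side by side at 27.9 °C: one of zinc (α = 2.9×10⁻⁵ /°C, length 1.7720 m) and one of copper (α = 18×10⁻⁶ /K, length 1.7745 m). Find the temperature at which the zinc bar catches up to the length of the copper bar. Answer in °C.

L₁(1 + α₁ΔT) = L₂(1 + α₂ΔT) ⇒ ΔT = (L₂ − L₁)/(α₁L₁ − α₂L₂)
L₂ − L₁ = 1.7745 − 1.7720 = 2.50×10⁻³ m
α₁L₁ − α₂L₂ = 2.9×10⁻⁵×1.7720 − 18×10⁻⁶×1.7745 = 1.9447×10⁻⁵ m/K
ΔT = 2.50×10⁻³ / 1.9447×10⁻⁵ = 128.555 K
T = 27.9 + 128.555 = 156.455 °C

T = 156.5 °C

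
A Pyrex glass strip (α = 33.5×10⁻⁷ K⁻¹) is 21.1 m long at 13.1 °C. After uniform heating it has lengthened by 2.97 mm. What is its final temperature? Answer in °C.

T = 55.1 °C

ΔL = αL₀ΔT ⇒ ΔT = ΔL / (αL₀)
ΔT = 2.97×10⁻³ m / (33.5×10⁻⁷ × 21.1 m) = 42.017 K
T = 13.1 + 42.017 = 55.117 °C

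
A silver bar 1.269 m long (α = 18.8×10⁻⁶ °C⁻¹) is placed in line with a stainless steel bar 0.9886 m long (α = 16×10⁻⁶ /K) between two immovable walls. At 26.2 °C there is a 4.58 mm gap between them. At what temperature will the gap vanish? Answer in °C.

T = 142 °C

α₁L₁ = 2.38572×10⁻⁵ m/K, α₂L₂ = 1.58176×10⁻⁵ m/K → total 3.96748×10⁻⁵ m/K
ΔT = g/(α₁L₁+α₂L₂) = 4.58×10⁻³ / 3.96748×10⁻⁵ = 115.44 K
T = 26.2 + 115.44 = 141.64 °C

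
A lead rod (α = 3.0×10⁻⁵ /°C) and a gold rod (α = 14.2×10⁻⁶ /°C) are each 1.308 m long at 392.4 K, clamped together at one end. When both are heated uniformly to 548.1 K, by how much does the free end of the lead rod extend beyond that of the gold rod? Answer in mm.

3.22 mm

ΔT = 155.7 K
lead: ΔL = 3.0×10⁻⁵ × 1.308 m × 155.7 = 6.1097×10⁻³ m = 6.1097 mm
gold: ΔL = 14.2×10⁻⁶ × 1.308 m × 155.7 = 2.8919×10⁻³ m = 2.8919 mm
difference = 6.1097 − 2.8919 = 3.2178 mm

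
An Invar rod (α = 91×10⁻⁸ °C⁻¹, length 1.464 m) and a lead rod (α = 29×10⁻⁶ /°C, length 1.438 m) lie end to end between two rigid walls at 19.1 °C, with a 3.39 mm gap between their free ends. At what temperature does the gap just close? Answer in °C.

T = 97.9 °C

Gap closes when ΔL₁ + ΔL₂ = 3.39 mm = 3.39×10⁻³ m
(α₁L₁ + α₂L₂)ΔT = g
α₁L₁ + α₂L₂ = 91×10⁻⁸×1.464 + 29×10⁻⁶×1.438 = 4.303424×10⁻⁵ m/K
ΔT = 3.39×10⁻³ / 4.303424×10⁻⁵ = 78.774 K
T = 19.1 + 78.774 = 97.874 °C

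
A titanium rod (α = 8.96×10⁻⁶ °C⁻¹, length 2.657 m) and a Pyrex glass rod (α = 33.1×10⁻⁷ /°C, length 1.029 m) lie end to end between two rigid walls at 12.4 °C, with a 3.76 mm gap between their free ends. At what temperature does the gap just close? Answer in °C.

Gap closes when ΔL₁ + ΔL₂ = 3.76 mm = 3.76×10⁻³ m
(α₁L₁ + α₂L₂)ΔT = g
α₁L₁ + α₂L₂ = 8.96×10⁻⁶×2.657 + 33.1×10⁻⁷×1.029 = 2.721271×10⁻⁵ m/K
ΔT = 3.76×10⁻³ / 2.721271×10⁻⁵ = 138.17 K
T = 12.4 + 138.17 = 150.57 °C

T = 151 °C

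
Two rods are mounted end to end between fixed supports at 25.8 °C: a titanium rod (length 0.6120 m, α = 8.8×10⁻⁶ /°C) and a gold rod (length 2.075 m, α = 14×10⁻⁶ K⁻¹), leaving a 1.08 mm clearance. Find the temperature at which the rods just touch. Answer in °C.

T = 57.2 °C

Gap closes when ΔL₁ + ΔL₂ = 1.08 mm = 1.08×10⁻³ m
(α₁L₁ + α₂L₂)ΔT = g
α₁L₁ + α₂L₂ = 8.8×10⁻⁶×0.6120 + 14×10⁻⁶×2.075 = 3.44356×10⁻⁵ m/K
ΔT = 1.08×10⁻³ / 3.44356×10⁻⁵ = 31.363 K
T = 25.8 + 31.363 = 57.163 °C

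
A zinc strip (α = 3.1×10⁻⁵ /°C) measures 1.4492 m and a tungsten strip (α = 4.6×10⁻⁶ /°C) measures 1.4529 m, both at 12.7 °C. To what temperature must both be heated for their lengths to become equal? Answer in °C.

T = 109.5 °C

L₁(1 + α₁ΔT) = L₂(1 + α₂ΔT) ⇒ ΔT = (L₂ − L₁)/(α₁L₁ − α₂L₂)
L₂ − L₁ = 1.4529 − 1.4492 = 3.70×10⁻³ m
α₁L₁ − α₂L₂ = 3.1×10⁻⁵×1.4492 − 4.6×10⁻⁶×1.4529 = 3.824186×10⁻⁵ m/K
ΔT = 3.70×10⁻³ / 3.824186×10⁻⁵ = 96.753 K
T = 12.7 + 96.753 = 109.453 °C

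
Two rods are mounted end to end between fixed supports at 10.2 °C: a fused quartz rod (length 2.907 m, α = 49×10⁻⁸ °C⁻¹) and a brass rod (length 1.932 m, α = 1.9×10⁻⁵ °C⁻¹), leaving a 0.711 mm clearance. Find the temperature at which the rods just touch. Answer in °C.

T = 28.8 °C

α₁L₁ = 1.42443×10⁻⁶ m/K, α₂L₂ = 3.6708×10⁻⁵ m/K → total 3.813243×10⁻⁵ m/K
ΔT = g/(α₁L₁+α₂L₂) = 7.11×10⁻⁴ / 3.813243×10⁻⁵ = 18.646 K
T = 10.2 + 18.646 = 28.846 °C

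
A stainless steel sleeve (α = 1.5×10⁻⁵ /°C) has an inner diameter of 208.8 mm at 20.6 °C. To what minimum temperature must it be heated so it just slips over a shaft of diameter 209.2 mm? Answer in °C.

Required Δd = 209.2 − 208.8 = 0.4 mm
Δd = αd₀ΔT ⇒ ΔT = Δd/(αd₀) = 0.4 / (1.5×10⁻⁵ × 208.8) = 127.71 K
T_min = 20.6 + 127.71 = 148.31 °C

T = 148 °C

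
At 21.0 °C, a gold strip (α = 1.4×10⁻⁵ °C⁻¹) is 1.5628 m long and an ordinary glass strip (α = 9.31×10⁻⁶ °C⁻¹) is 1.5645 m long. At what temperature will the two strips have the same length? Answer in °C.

Equal length when α₁L₁ΔT − α₂L₂ΔT = L₂ − L₁ = 1.70×10⁻³ m
α₁L₁ = 2.18792×10⁻⁵, α₂L₂ = 1.4565495×10⁻⁵ → Δ(αL) = 7.313705×10⁻⁶ m/K
ΔT = 1.70×10⁻³ / 7.313705×10⁻⁶ = 232.440 K, so T = 21.0 + 232.440 = 253.440 °C

T = 253.4 °C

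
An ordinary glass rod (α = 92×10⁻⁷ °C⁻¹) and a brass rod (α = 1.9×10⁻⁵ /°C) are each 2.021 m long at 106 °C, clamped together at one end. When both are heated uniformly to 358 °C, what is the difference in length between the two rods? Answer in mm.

ΔT = 252 K
ordinary glass: ΔL = 92×10⁻⁷ × 2.021 m × 252 = 4.6855×10⁻³ m = 4.6855 mm
brass: ΔL = 1.9×10⁻⁵ × 2.021 m × 252 = 9.6765×10⁻³ m = 9.6765 mm
difference = 9.6765 − 4.6855 = 4.9910 mm

4.99 mm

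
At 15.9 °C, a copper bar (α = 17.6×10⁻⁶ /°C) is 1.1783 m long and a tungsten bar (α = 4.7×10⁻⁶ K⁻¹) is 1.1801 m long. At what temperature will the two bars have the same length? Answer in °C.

T = 134.4 °C

L₁(1 + α₁ΔT) = L₂(1 + α₂ΔT) ⇒ ΔT = (L₂ − L₁)/(α₁L₁ − α₂L₂)
L₂ − L₁ = 1.1801 − 1.1783 = 1.80×10⁻³ m
α₁L₁ − α₂L₂ = 17.6×10⁻⁶×1.1783 − 4.7×10⁻⁶×1.1801 = 1.519161×10⁻⁵ m/K
ΔT = 1.80×10⁻³ / 1.519161×10⁻⁵ = 118.486 K
T = 15.9 + 118.486 = 134.386 °C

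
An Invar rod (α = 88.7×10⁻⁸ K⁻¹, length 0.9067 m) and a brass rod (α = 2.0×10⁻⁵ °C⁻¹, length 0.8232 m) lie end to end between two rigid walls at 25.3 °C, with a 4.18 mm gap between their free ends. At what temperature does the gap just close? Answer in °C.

Gap closes when ΔL₁ + ΔL₂ = 4.18 mm = 4.18×10⁻³ m
(α₁L₁ + α₂L₂)ΔT = g
α₁L₁ + α₂L₂ = 88.7×10⁻⁸×0.9067 + 2.0×10⁻⁵×0.8232 = 1.72682429×10⁻⁵ m/K
ΔT = 4.18×10⁻³ / 1.72682429×10⁻⁵ = 242.06 K
T = 25.3 + 242.06 = 267.36 °C

T = 267 °C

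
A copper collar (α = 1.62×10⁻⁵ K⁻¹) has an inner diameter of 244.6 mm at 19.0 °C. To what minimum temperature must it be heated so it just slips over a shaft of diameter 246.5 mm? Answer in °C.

T = 498 °C

Required Δd = 246.5 − 244.6 = 1.9 mm
Δd = αd₀ΔT ⇒ ΔT = Δd/(αd₀) = 1.9 / (1.62×10⁻⁵ × 244.6) = 479.49 K
T_min = 19.0 + 479.49 = 498.49 °C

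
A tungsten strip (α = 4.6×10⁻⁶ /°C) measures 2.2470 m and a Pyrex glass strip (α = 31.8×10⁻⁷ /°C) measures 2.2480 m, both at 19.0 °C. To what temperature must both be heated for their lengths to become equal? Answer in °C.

T = 332.7 °C

L₁(1 + α₁ΔT) = L₂(1 + α₂ΔT) ⇒ ΔT = (L₂ − L₁)/(α₁L₁ − α₂L₂)
L₂ − L₁ = 2.2480 − 2.2470 = 1.00×10⁻³ m
α₁L₁ − α₂L₂ = 4.6×10⁻⁶×2.2470 − 31.8×10⁻⁷×2.2480 = 3.18756×10⁻⁶ m/K
ΔT = 1.00×10⁻³ / 3.18756×10⁻⁶ = 313.720 K
T = 19.0 + 313.720 = 332.720 °C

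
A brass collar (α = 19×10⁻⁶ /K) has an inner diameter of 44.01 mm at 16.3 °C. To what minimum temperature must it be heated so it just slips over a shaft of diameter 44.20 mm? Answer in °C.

Required Δd = 44.20 − 44.01 = 0.19 mm
Δd = αd₀ΔT ⇒ ΔT = Δd/(αd₀) = 0.19 / (19×10⁻⁶ × 44.01) = 227.22 K
T_min = 16.3 + 227.22 = 243.52 °C

T = 244 °C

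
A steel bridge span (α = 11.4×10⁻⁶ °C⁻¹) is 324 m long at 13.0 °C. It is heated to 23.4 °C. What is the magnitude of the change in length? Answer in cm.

|ΔT| = |23.4 − 13.0| = 10.4 K
ΔL = αL₀ΔT = (11.4×10⁻⁶)(324)(10.4) = 3.84×10⁻² m

ΔL = 3.84 cm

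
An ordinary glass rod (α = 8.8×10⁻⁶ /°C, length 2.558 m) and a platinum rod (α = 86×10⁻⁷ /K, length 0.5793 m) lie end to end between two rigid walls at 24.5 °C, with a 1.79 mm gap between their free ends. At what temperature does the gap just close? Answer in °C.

T = 89.6 °C

Gap closes when ΔL₁ + ΔL₂ = 1.79 mm = 1.79×10⁻³ m
(α₁L₁ + α₂L₂)ΔT = g
α₁L₁ + α₂L₂ = 8.8×10⁻⁶×2.558 + 86×10⁻⁷×0.5793 = 2.749238×10⁻⁵ m/K
ΔT = 1.79×10⁻³ / 2.749238×10⁻⁵ = 65.109 K
T = 24.5 + 65.109 = 89.609 °C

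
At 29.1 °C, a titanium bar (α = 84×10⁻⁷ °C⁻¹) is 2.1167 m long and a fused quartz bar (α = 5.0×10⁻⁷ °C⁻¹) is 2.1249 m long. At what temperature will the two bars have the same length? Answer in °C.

T = 519.6 °C

L₁(1 + α₁ΔT) = L₂(1 + α₂ΔT) ⇒ ΔT = (L₂ − L₁)/(α₁L₁ − α₂L₂)
L₂ − L₁ = 2.1249 − 2.1167 = 8.20×10⁻³ m
α₁L₁ − α₂L₂ = 84×10⁻⁷×2.1167 − 5.0×10⁻⁷×2.1249 = 1.671783×10⁻⁵ m/K
ΔT = 8.20×10⁻³ / 1.671783×10⁻⁵ = 490.494 K
T = 29.1 + 490.494 = 519.594 °C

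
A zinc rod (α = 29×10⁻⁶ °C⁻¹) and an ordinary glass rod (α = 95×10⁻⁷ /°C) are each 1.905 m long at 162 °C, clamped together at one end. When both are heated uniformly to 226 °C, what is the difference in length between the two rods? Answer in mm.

2.38 mm

ΔT = 64 K
zinc: ΔL = 29×10⁻⁶ × 1.905 m × 64 = 3.5357×10⁻³ m = 3.5357 mm
ordinary glass: ΔL = 95×10⁻⁷ × 1.905 m × 64 = 1.1582×10⁻³ m = 1.1582 mm
difference = 3.5357 − 1.1582 = 2.3775 mm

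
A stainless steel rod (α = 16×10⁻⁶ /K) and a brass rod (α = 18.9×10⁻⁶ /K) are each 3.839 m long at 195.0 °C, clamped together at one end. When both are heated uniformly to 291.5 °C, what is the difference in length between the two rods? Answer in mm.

1.07 mm

ΔT = 96.5 K
stainless steel: ΔL = 16×10⁻⁶ × 3.839 m × 96.5 = 5.9274×10⁻³ m = 5.9274 mm
brass: ΔL = 18.9×10⁻⁶ × 3.839 m × 96.5 = 7.0018×10⁻³ m = 7.0018 mm
difference = 7.0018 − 5.9274 = 1.0744 mm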